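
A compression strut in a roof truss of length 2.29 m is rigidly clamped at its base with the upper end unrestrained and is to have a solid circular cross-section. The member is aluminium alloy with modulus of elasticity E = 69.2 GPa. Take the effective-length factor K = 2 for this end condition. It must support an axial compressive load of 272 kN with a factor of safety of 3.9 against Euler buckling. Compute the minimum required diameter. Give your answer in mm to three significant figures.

d ≈ 161 mm

Required P_cr = n·P = 3.9 × 272 = 1061 kN
L_e = K·L = 2 × 2.29 = 4.580 m
Required I = P_cr·L_e²/(π²E) = 1.061×10^6 × 4.580² / (π² × 6.92×10^10) = 3.258×10^-5 m⁴
I_req = 3.258×10^7 mm⁴
Solid circle: I = πd⁴/64  ⇒  d = (64I/π)^(1/4) = (64×3.258×10^7/π)^(1/4) = 161 mm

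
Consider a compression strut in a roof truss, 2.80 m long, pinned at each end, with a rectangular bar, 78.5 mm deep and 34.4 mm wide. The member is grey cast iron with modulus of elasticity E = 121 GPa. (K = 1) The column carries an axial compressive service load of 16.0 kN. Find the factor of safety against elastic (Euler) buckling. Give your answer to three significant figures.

Buckling occurs about the weak axis: I_min = h·b³/12 with b = 34.4 mm (the shorter side).
I_min = 78.5×34.4³/12 = 2.663×10^5 mm⁴
I = 2.663×10^5 mm⁴ = 2.663×10^-7 m⁴
Effective length L_e = K·L = 1 × 2.80 = 2.800 m
P_cr = π²EI / L_e² = π² × 121×10⁹ × 2.663×10^-7 / 2.800² = 4.056×10^4 N
Factor of safety n = P_cr / P = 40.563 / 16.0 = 2.54

n ≈ 2.54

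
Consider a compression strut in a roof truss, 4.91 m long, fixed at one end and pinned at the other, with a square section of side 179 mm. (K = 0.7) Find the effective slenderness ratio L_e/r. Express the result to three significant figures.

λ ≈ 66.5

For a square r = a/√12 = 179/√12 = 51.67 mm
L_e = K·L = 0.7 × 4.91 m = 3.437 m = 3437.0 mm
λ = L_e / r_min = 3437.0 / 51.67 = 66.5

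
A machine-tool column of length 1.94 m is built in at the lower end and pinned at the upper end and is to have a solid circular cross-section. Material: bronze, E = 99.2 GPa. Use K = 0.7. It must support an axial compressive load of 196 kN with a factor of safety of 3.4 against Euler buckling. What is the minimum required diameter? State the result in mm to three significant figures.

Required P_cr = n·P = 3.4 × 196 = 666.4 kN
L_e = K·L = 0.7 × 1.94 = 1.358 m
Required I = P_cr·L_e²/(π²E) = 6.664×10^5 × 1.358² / (π² × 9.92×10^10) = 1.255×10^-6 m⁴
I_req = 1.255×10^6 mm⁴
Solid circle: I = πd⁴/64  ⇒  d = (64I/π)^(1/4) = (64×1.255×10^6/π)^(1/4) = 71.1 mm

d ≈ 71.1 mm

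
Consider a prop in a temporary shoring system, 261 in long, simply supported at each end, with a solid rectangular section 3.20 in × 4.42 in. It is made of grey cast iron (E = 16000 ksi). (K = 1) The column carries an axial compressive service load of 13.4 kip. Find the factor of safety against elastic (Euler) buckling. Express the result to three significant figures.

Buckling occurs about the weak axis: I_min = h·b³/12 with b = 3.20 in (the shorter side).
I_min = 4.42×3.20³/12 = 12.07 in⁴
Effective length L_e = K·L = 1 × 261 = 261.0 in
P_cr = π²EI / L_e² = π² × 16000×10³ × 12.07 / 261.0² = 2.798×10^4 lb
Factor of safety n = P_cr / P = 27.979 / 13.4 = 2.09

n ≈ 2.09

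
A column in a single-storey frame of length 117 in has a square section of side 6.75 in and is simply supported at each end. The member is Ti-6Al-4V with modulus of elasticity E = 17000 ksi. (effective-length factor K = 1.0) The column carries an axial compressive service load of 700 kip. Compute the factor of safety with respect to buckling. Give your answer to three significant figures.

n ≈ 3.03

I = a⁴/12 = 6.75⁴/12 = 173.0 in⁴
Effective length L_e = K·L = 1 × 117 = 117.0 in
P_cr = π²EI / L_e² = π² × 17000×10³ × 173.0 / 117.0² = 2.120×10^6 lb
Factor of safety n = P_cr / P = 2120.4 / 700 = 3.03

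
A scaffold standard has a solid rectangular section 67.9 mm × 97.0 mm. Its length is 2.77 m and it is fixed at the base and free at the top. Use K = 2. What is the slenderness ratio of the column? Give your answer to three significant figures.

λ ≈ 283

For a rectangle r_min = b/√12 = 67.9/√12 = 19.60 mm
L_e = K·L = 2 × 2.77 m = 5.540 m = 5540.0 mm
λ = L_e / r_min = 5540.0 / 19.60 = 283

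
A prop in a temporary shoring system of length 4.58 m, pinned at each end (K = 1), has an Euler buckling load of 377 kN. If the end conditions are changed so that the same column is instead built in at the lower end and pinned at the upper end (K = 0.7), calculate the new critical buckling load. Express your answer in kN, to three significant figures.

P_cr ≈ 769 kN

P_cr ∝ 1/K², so P_cr,new = P_cr,old × (K_old/K_new)² = 377 × (1/0.7)²
= 377 × 2.041 = 769 kN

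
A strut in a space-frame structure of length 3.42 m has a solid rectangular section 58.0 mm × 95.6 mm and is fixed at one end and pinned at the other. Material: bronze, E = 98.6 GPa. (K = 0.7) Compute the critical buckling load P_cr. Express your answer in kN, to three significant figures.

P_cr ≈ 264 kN

Buckling occurs about the weak axis: I_min = h·b³/12 with b = 58.0 mm (the shorter side).
I_min = 95.6×58.0³/12 = 1.554×10^6 mm⁴
I = 1.554×10^6 mm⁴ = 1.554×10^-6 m⁴
Effective length L_e = K·L = 0.7 × 3.42 = 2.394 m
P_cr = π²EI / L_e² = π² × 98.6×10⁹ × 1.554×10^-6 / 2.394² = 2.639×10^5 N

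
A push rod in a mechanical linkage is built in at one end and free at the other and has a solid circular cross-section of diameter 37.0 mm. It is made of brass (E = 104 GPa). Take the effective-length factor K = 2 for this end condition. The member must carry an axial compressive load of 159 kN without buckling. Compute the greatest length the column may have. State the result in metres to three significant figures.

L_max ≈ 0.385 m

I = πd⁴/64 = π×37.0⁴/64 = 9.200×10^4 mm⁴
I = 9.200×10^-8 m⁴
At the buckling limit P_cr = P = 1.590×10^5 N
From P_cr = π²EI/(K·L)²:  L = (1/K)·√(π²EI/P_cr) = (1/2)·√(π²×1.04×10^11×9.200×10^-8/1.590×10^5)
L = 0.385 m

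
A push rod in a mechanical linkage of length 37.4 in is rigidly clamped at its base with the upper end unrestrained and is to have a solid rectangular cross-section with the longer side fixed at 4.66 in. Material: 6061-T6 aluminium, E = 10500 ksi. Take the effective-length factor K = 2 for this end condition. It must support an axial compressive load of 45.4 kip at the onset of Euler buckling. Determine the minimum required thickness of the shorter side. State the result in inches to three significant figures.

b ≈ 1.85 in

L_e = K·L = 2 × 37.4 = 74.80 in
Required I = P_cr·L_e²/(π²E) = 4.540×10^4 × 74.80² / (π² × 1.05×10^7) = 2.451 in⁴
Rectangle, weak axis: I_min = h·b³/12 with h = 4.66 in fixed  ⇒  b = (12I/h)^(1/3) = 1.85 in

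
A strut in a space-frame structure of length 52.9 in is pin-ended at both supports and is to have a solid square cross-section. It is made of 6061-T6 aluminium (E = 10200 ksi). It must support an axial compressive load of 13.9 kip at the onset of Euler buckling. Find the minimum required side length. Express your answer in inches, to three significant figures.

L_e = K·L = 1 × 52.9 = 52.90 in
Required I = P_cr·L_e²/(π²E) = 1.390×10^4 × 52.90² / (π² × 1.02×10^7) = 0.3864 in⁴
Solid square: I = a⁴/12  ⇒  a = (12I)^(1/4) = (12×0.3864)^(1/4) = 1.47 in

a ≈ 1.47 in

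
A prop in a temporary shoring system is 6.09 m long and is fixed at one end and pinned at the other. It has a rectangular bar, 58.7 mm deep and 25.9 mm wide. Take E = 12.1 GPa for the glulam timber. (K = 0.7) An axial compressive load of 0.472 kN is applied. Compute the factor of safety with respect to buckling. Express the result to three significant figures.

Buckling occurs about the weak axis: I_min = h·b³/12 with b = 25.9 mm (the shorter side).
I_min = 58.7×25.9³/12 = 8.499×10^4 mm⁴
I = 8.499×10^4 mm⁴ = 8.499×10^-8 m⁴
Effective length L_e = K·L = 0.7 × 6.09 = 4.263 m
P_cr = π²EI / L_e² = π² × 12.1×10⁹ × 8.499×10^-8 / 4.263² = 558.5 N
Factor of safety n = P_cr / P = 0.55848 / 0.472 = 1.18

n ≈ 1.18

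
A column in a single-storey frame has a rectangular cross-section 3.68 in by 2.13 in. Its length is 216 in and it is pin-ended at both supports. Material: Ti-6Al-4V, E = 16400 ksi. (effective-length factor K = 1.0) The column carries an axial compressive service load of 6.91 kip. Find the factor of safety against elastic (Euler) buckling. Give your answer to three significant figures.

Buckling occurs about the weak axis: I_min = h·b³/12 with b = 2.13 in (the shorter side).
I_min = 3.68×2.13³/12 = 2.964 in⁴
Effective length L_e = K·L = 1 × 216 = 216.0 in
P_cr = π²EI / L_e² = π² × 16400×10³ × 2.964 / 216.0² = 1.028×10^4 lb
Factor of safety n = P_cr / P = 10.281 / 6.91 = 1.49

n ≈ 1.49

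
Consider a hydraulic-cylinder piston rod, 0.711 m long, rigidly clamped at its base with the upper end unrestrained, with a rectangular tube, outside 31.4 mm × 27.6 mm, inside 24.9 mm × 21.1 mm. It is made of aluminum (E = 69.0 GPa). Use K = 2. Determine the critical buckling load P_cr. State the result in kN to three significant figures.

Weak-axis I_min = (h_o·b_o³ − h_i·b_i³)/12 with b_o = 27.6, b_i = 21.10 mm (shorter outer/inner sides).
I_min = (31.4×27.6³ − 24.90×21.10³)/12 = 3.552×10^4 mm⁴
I = 3.552×10^4 mm⁴ = 3.552×10^-8 m⁴
Effective length L_e = K·L = 2 × 0.711 = 1.422 m
P_cr = π²EI / L_e² = π² × 69.0×10⁹ × 3.552×10^-8 / 1.422² = 1.196×10^4 N

P_cr ≈ 12.0 kN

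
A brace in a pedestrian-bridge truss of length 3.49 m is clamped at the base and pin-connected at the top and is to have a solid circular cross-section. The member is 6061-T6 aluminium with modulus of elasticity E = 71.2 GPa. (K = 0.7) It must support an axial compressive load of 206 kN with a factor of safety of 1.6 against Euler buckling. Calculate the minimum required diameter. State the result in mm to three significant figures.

Required P_cr = n·P = 1.6 × 206 = 329.6 kN
L_e = K·L = 0.7 × 3.49 = 2.443 m
Required I = P_cr·L_e²/(π²E) = 3.296×10^5 × 2.443² / (π² × 7.12×10^10) = 2.799×10^-6 m⁴
I_req = 2.799×10^6 mm⁴
Solid circle: I = πd⁴/64  ⇒  d = (64I/π)^(1/4) = (64×2.799×10^6/π)^(1/4) = 86.9 mm

d ≈ 86.9 mm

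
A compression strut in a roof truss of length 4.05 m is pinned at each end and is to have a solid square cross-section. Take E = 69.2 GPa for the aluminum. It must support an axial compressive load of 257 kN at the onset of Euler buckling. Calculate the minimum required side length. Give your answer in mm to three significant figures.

a ≈ 92.8 mm

L_e = K·L = 1 × 4.05 = 4.050 m
Required I = P_cr·L_e²/(π²E) = 2.570×10^5 × 4.050² / (π² × 6.92×10^10) = 6.172×10^-6 m⁴
I_req = 6.172×10^6 mm⁴
Solid square: I = a⁴/12  ⇒  a = (12I)^(1/4) = (12×6.172×10^6)^(1/4) = 92.8 mm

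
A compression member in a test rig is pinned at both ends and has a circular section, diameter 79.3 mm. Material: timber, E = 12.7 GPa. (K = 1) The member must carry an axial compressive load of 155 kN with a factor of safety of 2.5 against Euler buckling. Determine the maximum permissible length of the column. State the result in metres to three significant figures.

I = πd⁴/64 = π×79.3⁴/64 = 1.941×10^6 mm⁴
I = 1.941×10^-6 m⁴
Required critical load P_cr = n·P = 2.5 × 155 = 387.5 kN = 3.875×10^5 N
From P_cr = π²EI/(K·L)²:  L = (1/K)·√(π²EI/P_cr) = (1/1)·√(π²×1.27×10^10×1.941×10^-6/3.875×10^5)
L = 0.792 m

L_max ≈ 0.792 m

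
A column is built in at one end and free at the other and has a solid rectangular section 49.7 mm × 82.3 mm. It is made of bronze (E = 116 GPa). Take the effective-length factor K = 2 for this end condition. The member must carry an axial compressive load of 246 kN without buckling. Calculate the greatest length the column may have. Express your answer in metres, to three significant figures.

Buckling occurs about the weak axis: I_min = h·b³/12 with b = 49.7 mm (the shorter side).
I_min = 82.3×49.7³/12 = 8.420×10^5 mm⁴
I = 8.420×10^-7 m⁴
At the buckling limit P_cr = P = 2.460×10^5 N
From P_cr = π²EI/(K·L)²:  L = (1/K)·√(π²EI/P_cr) = (1/2)·√(π²×1.16×10^11×8.420×10^-7/2.460×10^5)
L = 0.990 m

L_max ≈ 0.990 m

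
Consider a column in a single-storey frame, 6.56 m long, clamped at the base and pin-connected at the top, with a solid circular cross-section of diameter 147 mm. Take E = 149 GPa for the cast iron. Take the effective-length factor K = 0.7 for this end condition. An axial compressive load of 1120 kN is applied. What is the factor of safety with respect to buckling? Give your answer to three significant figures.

I = πd⁴/64 = π×147⁴/64 = 2.292×10^7 mm⁴
I = 2.292×10^7 mm⁴ = 2.292×10^-5 m⁴
Effective length L_e = K·L = 0.7 × 6.56 = 4.592 m
P_cr = π²EI / L_e² = π² × 149×10⁹ × 2.292×10^-5 / 4.592² = 1.599×10^6 N
Factor of safety n = P_cr / P = 1598.5 / 1120 = 1.43

n ≈ 1.43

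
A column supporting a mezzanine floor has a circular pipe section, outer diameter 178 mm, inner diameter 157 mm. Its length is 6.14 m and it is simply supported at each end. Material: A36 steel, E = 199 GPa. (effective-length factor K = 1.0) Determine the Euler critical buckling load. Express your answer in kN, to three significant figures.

d_o = 178 mm, d_i = 157 mm
I = π(d_o⁴ − d_i⁴)/64 = π(178⁴ − 157.0⁴)/64 = 1.945×10^7 mm⁴
I = 1.945×10^7 mm⁴ = 1.945×10^-5 m⁴
Effective length L_e = K·L = 1 × 6.14 = 6.140 m
P_cr = π²EI / L_e² = π² × 199×10⁹ × 1.945×10^-5 / 6.140² = 1.013×10^6 N

P_cr ≈ 1010 kN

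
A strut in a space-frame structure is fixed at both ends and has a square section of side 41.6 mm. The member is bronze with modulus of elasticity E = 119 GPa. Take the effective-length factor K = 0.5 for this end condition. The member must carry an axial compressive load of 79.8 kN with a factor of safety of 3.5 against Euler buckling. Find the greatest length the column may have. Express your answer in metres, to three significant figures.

I = a⁴/12 = 41.6⁴/12 = 2.496×10^5 mm⁴
I = 2.496×10^-7 m⁴
Required critical load P_cr = n·P = 3.5 × 79.8 = 279.3 kN = 2.793×10^5 N
From P_cr = π²EI/(K·L)²:  L = (1/K)·√(π²EI/P_cr) = (1/0.5)·√(π²×1.19×10^11×2.496×10^-7/2.793×10^5)
L = 2.05 m

L_max ≈ 2.05 m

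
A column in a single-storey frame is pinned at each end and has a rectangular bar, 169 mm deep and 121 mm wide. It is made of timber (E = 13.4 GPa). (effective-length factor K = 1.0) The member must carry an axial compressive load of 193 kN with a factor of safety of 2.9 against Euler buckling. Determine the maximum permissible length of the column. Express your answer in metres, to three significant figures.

L_max ≈ 2.43 m

Buckling occurs about the weak axis: I_min = h·b³/12 with b = 121 mm (the shorter side).
I_min = 169×121³/12 = 2.495×10^7 mm⁴
I = 2.495×10^-5 m⁴
Required critical load P_cr = n·P = 2.9 × 193 = 559.7 kN = 5.597×10^5 N
From P_cr = π²EI/(K·L)²:  L = (1/K)·√(π²EI/P_cr) = (1/1)·√(π²×1.34×10^10×2.495×10^-5/5.597×10^5)
L = 2.43 m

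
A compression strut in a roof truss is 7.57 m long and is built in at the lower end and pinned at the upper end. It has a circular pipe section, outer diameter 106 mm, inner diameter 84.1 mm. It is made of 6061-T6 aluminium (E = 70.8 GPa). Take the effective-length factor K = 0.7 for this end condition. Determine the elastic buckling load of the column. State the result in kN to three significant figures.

P_cr ≈ 93.1 kN

d_o = 106 mm, d_i = 84.1 mm
I = π(d_o⁴ − d_i⁴)/64 = π(106⁴ − 84.10⁴)/64 = 3.742×10^6 mm⁴
I = 3.742×10^6 mm⁴ = 3.742×10^-6 m⁴
Effective length L_e = K·L = 0.7 × 7.57 = 5.299 m
P_cr = π²EI / L_e² = π² × 70.8×10⁹ × 3.742×10^-6 / 5.299² = 9.311×10^4 N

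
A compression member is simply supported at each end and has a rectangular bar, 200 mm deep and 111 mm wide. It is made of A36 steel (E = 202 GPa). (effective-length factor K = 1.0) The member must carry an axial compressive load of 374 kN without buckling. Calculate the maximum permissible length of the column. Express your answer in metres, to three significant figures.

L_max ≈ 11.0 m

Buckling occurs about the weak axis: I_min = h·b³/12 with b = 111 mm (the shorter side).
I_min = 200×111³/12 = 2.279×10^7 mm⁴
I = 2.279×10^-5 m⁴
At the buckling limit P_cr = P = 3.740×10^5 N
From P_cr = π²EI/(K·L)²:  L = (1/K)·√(π²EI/P_cr) = (1/1)·√(π²×2.02×10^11×2.279×10^-5/3.740×10^5)
L = 11.0 m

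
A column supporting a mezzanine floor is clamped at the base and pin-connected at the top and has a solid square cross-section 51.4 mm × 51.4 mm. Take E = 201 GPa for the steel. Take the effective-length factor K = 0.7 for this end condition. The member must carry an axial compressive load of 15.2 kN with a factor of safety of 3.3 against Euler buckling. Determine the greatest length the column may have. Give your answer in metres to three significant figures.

I = a⁴/12 = 51.4⁴/12 = 5.817×10^5 mm⁴
I = 5.817×10^-7 m⁴
Required critical load P_cr = n·P = 3.3 × 15.2 = 50.16 kN = 5.016×10^4 N
From P_cr = π²EI/(K·L)²:  L = (1/K)·√(π²EI/P_cr) = (1/0.7)·√(π²×2.01×10^11×5.817×10^-7/5.016×10^4)
L = 6.85 m

L_max ≈ 6.85 m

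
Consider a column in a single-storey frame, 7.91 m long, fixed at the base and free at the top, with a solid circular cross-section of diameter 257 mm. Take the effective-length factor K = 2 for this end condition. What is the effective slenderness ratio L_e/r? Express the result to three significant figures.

For a solid circle r = d/4 = 257/4 = 64.25 mm
L_e = K·L = 2 × 7.91 m = 15.82 m = 15820 mm
λ = L_e / r_min = 15820 / 64.25 = 246

λ ≈ 246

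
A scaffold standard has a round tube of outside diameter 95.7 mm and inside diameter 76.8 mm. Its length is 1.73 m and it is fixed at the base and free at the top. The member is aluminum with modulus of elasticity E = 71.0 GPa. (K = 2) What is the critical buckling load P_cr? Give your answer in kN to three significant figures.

d_o = 95.7 mm, d_i = 76.8 mm
I = π(d_o⁴ − d_i⁴)/64 = π(95.7⁴ − 76.80⁴)/64 = 2.410×10^6 mm⁴
I = 2.410×10^6 mm⁴ = 2.410×10^-6 m⁴
Effective length L_e = K·L = 2 × 1.73 = 3.460 m
P_cr = π²EI / L_e² = π² × 71.0×10⁹ × 2.410×10^-6 / 3.460² = 1.410×10^5 N

P_cr ≈ 141 kN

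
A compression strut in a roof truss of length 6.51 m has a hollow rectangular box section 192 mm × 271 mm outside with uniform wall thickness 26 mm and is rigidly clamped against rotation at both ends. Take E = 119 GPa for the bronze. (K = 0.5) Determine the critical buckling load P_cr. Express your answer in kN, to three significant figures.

P_cr ≈ 12200 kN

Inner dimensions: h_i = 271 − 2×26 = 219.0 mm, b_i = 192 − 2×26 = 140.0 mm
Weak-axis I_min = (h_o·b_o³ − h_i·b_i³)/12 with b_o = 192, b_i = 140.0 mm (shorter outer/inner sides).
I_min = (271×192³ − 219.0×140.0³)/12 = 1.098×10^8 mm⁴
I = 1.098×10^8 mm⁴ = 1.098×10^-4 m⁴
Effective length L_e = K·L = 0.5 × 6.51 = 3.255 m
P_cr = π²EI / L_e² = π² × 119×10⁹ × 1.098×10^-4 / 3.255² = 1.217×10^7 N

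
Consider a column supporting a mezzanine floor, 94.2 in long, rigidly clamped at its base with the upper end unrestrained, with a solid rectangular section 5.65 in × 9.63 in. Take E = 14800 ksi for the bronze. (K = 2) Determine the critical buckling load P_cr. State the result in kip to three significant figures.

Buckling occurs about the weak axis: I_min = h·b³/12 with b = 5.65 in (the shorter side).
I_min = 9.63×5.65³/12 = 144.7 in⁴
Effective length L_e = K·L = 2 × 94.2 = 188.4 in
P_cr = π²EI / L_e² = π² × 14800×10³ × 144.7 / 188.4² = 5.956×10^5 lb

P_cr ≈ 596 kip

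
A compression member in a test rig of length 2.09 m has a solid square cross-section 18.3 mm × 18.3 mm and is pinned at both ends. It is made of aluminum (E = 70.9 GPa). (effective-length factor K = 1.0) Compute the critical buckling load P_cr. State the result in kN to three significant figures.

P_cr ≈ 1.50 kN

I = a⁴/12 = 18.3⁴/12 = 9.346×10^3 mm⁴
I = 9.346×10^3 mm⁴ = 9.346×10^-9 m⁴
Effective length L_e = K·L = 1 × 2.09 = 2.090 m
P_cr = π²EI / L_e² = π² × 70.9×10⁹ × 9.346×10^-9 / 2.090² = 1.497×10^3 N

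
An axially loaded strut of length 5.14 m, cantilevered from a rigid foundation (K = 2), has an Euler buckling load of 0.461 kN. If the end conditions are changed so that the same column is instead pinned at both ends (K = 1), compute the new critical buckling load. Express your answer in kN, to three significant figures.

P_cr ≈ 1.84 kN

P_cr ∝ 1/K², so P_cr,new = P_cr,old × (K_old/K_new)² = 0.461 × (2/1)²
= 0.461 × 4.000 = 1.84 kN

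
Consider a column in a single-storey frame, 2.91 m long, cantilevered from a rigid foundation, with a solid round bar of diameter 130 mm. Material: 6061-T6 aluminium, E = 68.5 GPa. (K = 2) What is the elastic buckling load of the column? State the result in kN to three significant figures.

P_cr ≈ 280 kN

I = πd⁴/64 = π×130⁴/64 = 1.402×10^7 mm⁴
I = 1.402×10^7 mm⁴ = 1.402×10^-5 m⁴
Effective length L_e = K·L = 2 × 2.91 = 5.820 m
P_cr = π²EI / L_e² = π² × 68.5×10⁹ × 1.402×10^-5 / 5.820² = 2.798×10^5 N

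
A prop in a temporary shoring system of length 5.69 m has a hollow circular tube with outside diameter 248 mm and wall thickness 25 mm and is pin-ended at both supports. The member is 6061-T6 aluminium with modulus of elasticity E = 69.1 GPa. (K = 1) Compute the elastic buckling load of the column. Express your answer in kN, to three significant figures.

Inner diameter d_i = 248 − 2×25 = 198.0 mm
I = π(d_o⁴ − d_i⁴)/64 = π(248⁴ − 198.0⁴)/64 = 1.102×10^8 mm⁴
I = 1.102×10^8 mm⁴ = 1.102×10^-4 m⁴
Effective length L_e = K·L = 1 × 5.69 = 5.690 m
P_cr = π²EI / L_e² = π² × 69.1×10⁹ × 1.102×10^-4 / 5.690² = 2.322×10^6 N

P_cr ≈ 2320 kN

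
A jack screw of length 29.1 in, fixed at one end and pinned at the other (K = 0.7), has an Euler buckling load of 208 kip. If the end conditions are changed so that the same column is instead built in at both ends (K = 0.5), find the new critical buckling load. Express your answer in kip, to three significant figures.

P_cr ≈ 408 kip

P_cr ∝ 1/K², so P_cr,new = P_cr,old × (K_old/K_new)² = 208 × (0.7/0.5)²
= 208 × 1.960 = 408 kip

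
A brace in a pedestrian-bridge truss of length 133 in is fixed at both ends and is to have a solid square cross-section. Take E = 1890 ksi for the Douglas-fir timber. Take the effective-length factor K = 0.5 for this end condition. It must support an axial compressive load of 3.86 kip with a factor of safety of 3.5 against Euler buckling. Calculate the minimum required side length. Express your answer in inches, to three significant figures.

Required P_cr = n·P = 3.5 × 3.86 = 13.51 kip
L_e = K·L = 0.5 × 133 = 66.50 in
Required I = P_cr·L_e²/(π²E) = 1.351×10^4 × 66.50² / (π² × 1.89×10^6) = 3.203 in⁴
Solid square: I = a⁴/12  ⇒  a = (12I)^(1/4) = (12×3.203)^(1/4) = 2.49 in

a ≈ 2.49 in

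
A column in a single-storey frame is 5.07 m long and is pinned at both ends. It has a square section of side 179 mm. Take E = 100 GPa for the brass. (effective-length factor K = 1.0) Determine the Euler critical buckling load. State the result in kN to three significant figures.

P_cr ≈ 3280 kN

I = a⁴/12 = 179⁴/12 = 8.555×10^7 mm⁴
I = 8.555×10^7 mm⁴ = 8.555×10^-5 m⁴
Effective length L_e = K·L = 1 × 5.07 = 5.070 m
P_cr = π²EI / L_e² = π² × 100×10⁹ × 8.555×10^-5 / 5.070² = 3.285×10^6 N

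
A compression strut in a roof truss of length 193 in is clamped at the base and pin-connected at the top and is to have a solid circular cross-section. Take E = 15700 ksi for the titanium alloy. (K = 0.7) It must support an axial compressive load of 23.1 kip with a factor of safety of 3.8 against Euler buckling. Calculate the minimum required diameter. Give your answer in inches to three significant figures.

d ≈ 3.81 in

Required P_cr = n·P = 3.8 × 23.1 = 87.78 kip
L_e = K·L = 0.7 × 193 = 135.1 in
Required I = P_cr·L_e²/(π²E) = 8.778×10^4 × 135.1² / (π² × 1.57×10^7) = 10.34 in⁴
Solid circle: I = πd⁴/64  ⇒  d = (64I/π)^(1/4) = (64×10.34/π)^(1/4) = 3.81 in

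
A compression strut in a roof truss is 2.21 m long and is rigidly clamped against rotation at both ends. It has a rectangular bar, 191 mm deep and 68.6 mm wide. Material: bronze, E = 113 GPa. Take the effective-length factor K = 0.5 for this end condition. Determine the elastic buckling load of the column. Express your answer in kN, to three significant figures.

Buckling occurs about the weak axis: I_min = h·b³/12 with b = 68.6 mm (the shorter side).
I_min = 191×68.6³/12 = 5.138×10^6 mm⁴
I = 5.138×10^6 mm⁴ = 5.138×10^-6 m⁴
Effective length L_e = K·L = 0.5 × 2.21 = 1.105 m
P_cr = π²EI / L_e² = π² × 113×10⁹ × 5.138×10^-6 / 1.105² = 4.693×10^6 N

P_cr ≈ 4690 kN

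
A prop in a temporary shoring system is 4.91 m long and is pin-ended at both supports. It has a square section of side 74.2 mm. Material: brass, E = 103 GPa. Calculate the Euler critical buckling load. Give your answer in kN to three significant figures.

I = a⁴/12 = 74.2⁴/12 = 2.526×10^6 mm⁴
I = 2.526×10^6 mm⁴ = 2.526×10^-6 m⁴
Effective length L_e = K·L = 1 × 4.91 = 4.910 m
P_cr = π²EI / L_e² = π² × 103×10⁹ × 2.526×10^-6 / 4.910² = 1.065×10^5 N

P_cr ≈ 107 kN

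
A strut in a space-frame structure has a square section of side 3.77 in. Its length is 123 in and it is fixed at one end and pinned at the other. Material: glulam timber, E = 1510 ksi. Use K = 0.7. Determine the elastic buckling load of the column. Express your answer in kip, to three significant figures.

P_cr ≈ 33.8 kip

I = a⁴/12 = 3.77⁴/12 = 16.83 in⁴
Effective length L_e = K·L = 0.7 × 123 = 86.10 in
P_cr = π²EI / L_e² = π² × 1510×10³ × 16.83 / 86.10² = 3.384×10^4 lb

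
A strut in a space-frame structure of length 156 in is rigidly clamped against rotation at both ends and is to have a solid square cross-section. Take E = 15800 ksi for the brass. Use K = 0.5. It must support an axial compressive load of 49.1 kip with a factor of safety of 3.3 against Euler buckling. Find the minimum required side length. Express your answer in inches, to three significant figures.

Required P_cr = n·P = 3.3 × 49.1 = 162.0 kip
L_e = K·L = 0.5 × 156 = 78.00 in
Required I = P_cr·L_e²/(π²E) = 1.620×10^5 × 78.00² / (π² × 1.58×10^7) = 6.322 in⁴
Solid square: I = a⁴/12  ⇒  a = (12I)^(1/4) = (12×6.322)^(1/4) = 2.95 in

a ≈ 2.95 in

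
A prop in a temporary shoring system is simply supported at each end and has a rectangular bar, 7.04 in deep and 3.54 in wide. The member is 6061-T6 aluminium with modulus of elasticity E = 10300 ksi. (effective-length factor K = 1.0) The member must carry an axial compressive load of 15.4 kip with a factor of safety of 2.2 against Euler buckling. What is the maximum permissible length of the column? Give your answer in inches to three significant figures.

L_max ≈ 279 in

Buckling occurs about the weak axis: I_min = h·b³/12 with b = 3.54 in (the shorter side).
I_min = 7.04×3.54³/12 = 26.03 in⁴
Required critical load P_cr = n·P = 2.2 × 15.4 = 33.88 kip = 3.388×10^4 lb
From P_cr = π²EI/(K·L)²:  L = (1/K)·√(π²EI/P_cr) = (1/1)·√(π²×1.03×10^7×26.03/3.388×10^4)
L = 279 in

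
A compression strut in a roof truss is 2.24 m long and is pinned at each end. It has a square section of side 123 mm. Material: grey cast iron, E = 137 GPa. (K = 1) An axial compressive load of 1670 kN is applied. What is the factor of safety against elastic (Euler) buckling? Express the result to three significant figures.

I = a⁴/12 = 123⁴/12 = 1.907×10^7 mm⁴
I = 1.907×10^7 mm⁴ = 1.907×10^-5 m⁴
Effective length L_e = K·L = 1 × 2.24 = 2.240 m
P_cr = π²EI / L_e² = π² × 137×10⁹ × 1.907×10^-5 / 2.240² = 5.140×10^6 N
Factor of safety n = P_cr / P = 5140.0 / 1670 = 3.08

n ≈ 3.08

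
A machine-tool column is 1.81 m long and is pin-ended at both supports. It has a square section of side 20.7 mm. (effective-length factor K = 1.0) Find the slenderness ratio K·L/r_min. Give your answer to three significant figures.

λ ≈ 303

I = a⁴/12 = 20.7⁴/12 = 1.530×10^4 mm⁴
A = 428.5 mm²;  r_min = √(I/A) = √(1.530×10^4/428.5) = 5.976 mm
L_e = K·L = 1 × 1.81 m = 1.810 m = 1810.0 mm
λ = L_e / r_min = 1810.0 / 5.976 = 303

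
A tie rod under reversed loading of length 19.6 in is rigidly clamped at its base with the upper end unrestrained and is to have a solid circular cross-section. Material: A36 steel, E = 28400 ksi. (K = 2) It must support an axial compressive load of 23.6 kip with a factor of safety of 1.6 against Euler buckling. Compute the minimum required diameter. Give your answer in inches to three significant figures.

d ≈ 1.43 in

Required P_cr = n·P = 1.6 × 23.6 = 37.76 kip
L_e = K·L = 2 × 19.6 = 39.20 in
Required I = P_cr·L_e²/(π²E) = 3.776×10^4 × 39.20² / (π² × 2.84×10^7) = 0.2070 in⁴
Solid circle: I = πd⁴/64  ⇒  d = (64I/π)^(1/4) = (64×0.2070/π)^(1/4) = 1.43 in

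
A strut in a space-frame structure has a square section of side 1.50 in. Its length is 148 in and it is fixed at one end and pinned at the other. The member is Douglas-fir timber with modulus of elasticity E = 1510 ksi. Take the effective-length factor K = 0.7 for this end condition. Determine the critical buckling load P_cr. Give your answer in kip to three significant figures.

P_cr ≈ 0.586 kip

I = a⁴/12 = 1.50⁴/12 = 0.4219 in⁴
Effective length L_e = K·L = 0.7 × 148 = 103.6 in
P_cr = π²EI / L_e² = π² × 1510×10³ × 0.4219 / 103.6² = 585.8 lb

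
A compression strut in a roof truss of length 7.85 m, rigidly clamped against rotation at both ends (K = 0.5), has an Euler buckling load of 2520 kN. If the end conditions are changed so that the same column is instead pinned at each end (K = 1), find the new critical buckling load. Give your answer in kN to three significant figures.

P_cr ∝ 1/K², so P_cr,new = P_cr,old × (K_old/K_new)² = 2520 × (0.5/1)²
= 2520 × 0.2500 = 630 kN

P_cr ≈ 630 kN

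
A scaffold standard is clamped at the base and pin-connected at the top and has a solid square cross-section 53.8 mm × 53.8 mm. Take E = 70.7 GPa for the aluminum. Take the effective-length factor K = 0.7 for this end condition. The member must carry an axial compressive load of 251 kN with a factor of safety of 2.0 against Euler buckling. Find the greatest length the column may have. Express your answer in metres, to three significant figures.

I = a⁴/12 = 53.8⁴/12 = 6.981×10^5 mm⁴
I = 6.981×10^-7 m⁴
Required critical load P_cr = n·P = 2.0 × 251 = 502.0 kN = 5.020×10^5 N
From P_cr = π²EI/(K·L)²:  L = (1/K)·√(π²EI/P_cr) = (1/0.7)·√(π²×7.07×10^10×6.981×10^-7/5.020×10^5)
L = 1.41 m

L_max ≈ 1.41 m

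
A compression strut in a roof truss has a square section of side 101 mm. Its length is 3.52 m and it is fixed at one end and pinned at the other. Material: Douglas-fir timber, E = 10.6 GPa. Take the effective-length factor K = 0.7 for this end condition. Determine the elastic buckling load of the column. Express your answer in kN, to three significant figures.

P_cr ≈ 149 kN

I = a⁴/12 = 101⁴/12 = 8.672×10^6 mm⁴
I = 8.672×10^6 mm⁴ = 8.672×10^-6 m⁴
Effective length L_e = K·L = 0.7 × 3.52 = 2.464 m
P_cr = π²EI / L_e² = π² × 10.6×10⁹ × 8.672×10^-6 / 2.464² = 1.494×10^5 N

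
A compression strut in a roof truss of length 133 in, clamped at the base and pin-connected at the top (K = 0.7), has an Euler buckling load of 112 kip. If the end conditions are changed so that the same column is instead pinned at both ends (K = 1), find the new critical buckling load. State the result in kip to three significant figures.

P_cr ∝ 1/K², so P_cr,new = P_cr,old × (K_old/K_new)² = 112 × (0.7/1)²
= 112 × 0.4900 = 54.9 kip

P_cr ≈ 54.9 kip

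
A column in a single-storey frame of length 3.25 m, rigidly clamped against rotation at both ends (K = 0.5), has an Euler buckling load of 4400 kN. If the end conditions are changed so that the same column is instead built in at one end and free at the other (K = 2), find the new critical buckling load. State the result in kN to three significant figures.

P_cr ∝ 1/K², so P_cr,new = P_cr,old × (K_old/K_new)² = 4400 × (0.5/2)²
= 4400 × 0.06250 = 275 kN

P_cr ≈ 275 kN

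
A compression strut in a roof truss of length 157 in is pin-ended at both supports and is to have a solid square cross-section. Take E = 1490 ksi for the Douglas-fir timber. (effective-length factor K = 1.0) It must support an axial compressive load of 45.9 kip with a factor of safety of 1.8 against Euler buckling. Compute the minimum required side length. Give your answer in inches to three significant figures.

a ≈ 6.38 in

Required P_cr = n·P = 1.8 × 45.9 = 82.62 kip
L_e = K·L = 1 × 157 = 157.0 in
Required I = P_cr·L_e²/(π²E) = 8.262×10^4 × 157.0² / (π² × 1.49×10^6) = 138.5 in⁴
Solid square: I = a⁴/12  ⇒  a = (12I)^(1/4) = (12×138.5)^(1/4) = 6.38 in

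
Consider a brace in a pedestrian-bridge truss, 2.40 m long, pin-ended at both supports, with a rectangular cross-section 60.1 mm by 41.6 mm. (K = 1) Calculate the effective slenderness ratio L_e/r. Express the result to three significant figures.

λ ≈ 200

For a rectangle r_min = b/√12 = 41.6/√12 = 12.01 mm
L_e = K·L = 1 × 2.40 m = 2.400 m = 2400.0 mm
λ = L_e / r_min = 2400.0 / 12.01 = 200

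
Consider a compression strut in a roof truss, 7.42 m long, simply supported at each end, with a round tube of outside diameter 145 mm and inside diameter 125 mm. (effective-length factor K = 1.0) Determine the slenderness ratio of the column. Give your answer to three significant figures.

λ ≈ 155

d_o = 145 mm, d_i = 125 mm
I = π(d_o⁴ − d_i⁴)/64 = π(145⁴ − 125.0⁴)/64 = 9.715×10^6 mm⁴
A = 4.241×10^3 mm²;  r_min = √(I/A) = √(9.715×10^6/4.241×10^3) = 47.86 mm
L_e = K·L = 1 × 7.42 m = 7.420 m = 7420.0 mm
λ = L_e / r_min = 7420.0 / 47.86 = 155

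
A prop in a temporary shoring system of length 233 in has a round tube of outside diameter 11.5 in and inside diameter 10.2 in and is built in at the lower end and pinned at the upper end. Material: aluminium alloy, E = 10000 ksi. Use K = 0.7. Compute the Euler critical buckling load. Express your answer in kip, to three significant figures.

d_o = 11.5 in, d_i = 10.2 in
I = π(d_o⁴ − d_i⁴)/64 = π(11.5⁴ − 10.20⁴)/64 = 327.2 in⁴
Effective length L_e = K·L = 0.7 × 233 = 163.1 in
P_cr = π²EI / L_e² = π² × 10000×10³ × 327.2 / 163.1² = 1.214×10^6 lb

P_cr ≈ 1210 kip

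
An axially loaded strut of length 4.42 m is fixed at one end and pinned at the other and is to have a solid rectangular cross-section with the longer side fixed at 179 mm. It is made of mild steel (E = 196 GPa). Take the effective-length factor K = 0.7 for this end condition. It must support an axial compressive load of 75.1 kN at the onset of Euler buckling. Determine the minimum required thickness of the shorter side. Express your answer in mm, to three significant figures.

L_e = K·L = 0.7 × 4.42 = 3.094 m
Required I = P_cr·L_e²/(π²E) = 7.510×10^4 × 3.094² / (π² × 1.96×10^11) = 3.716×10^-7 m⁴
I_req = 3.716×10^5 mm⁴
Rectangle, weak axis: I_min = h·b³/12 with h = 179 mm fixed  ⇒  b = (12I/h)^(1/3) = 29.2 mm

b ≈ 29.2 mm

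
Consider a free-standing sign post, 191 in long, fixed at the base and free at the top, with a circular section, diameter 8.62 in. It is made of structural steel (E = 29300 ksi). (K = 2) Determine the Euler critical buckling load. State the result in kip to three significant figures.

I = πd⁴/64 = π×8.62⁴/64 = 271.0 in⁴
Effective length L_e = K·L = 2 × 191 = 382.0 in
P_cr = π²EI / L_e² = π² × 29300×10³ × 271.0 / 382.0² = 5.371×10^5 lb

P_cr ≈ 537 kip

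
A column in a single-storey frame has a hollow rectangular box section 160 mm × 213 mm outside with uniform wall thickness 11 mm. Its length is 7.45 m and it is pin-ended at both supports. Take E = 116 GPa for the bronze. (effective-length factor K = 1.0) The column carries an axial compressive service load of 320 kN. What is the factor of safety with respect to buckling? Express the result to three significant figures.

Inner dimensions: h_i = 213 − 2×11 = 191.0 mm, b_i = 160 − 2×11 = 138.0 mm
Weak-axis I_min = (h_o·b_o³ − h_i·b_i³)/12 with b_o = 160, b_i = 138.0 mm (shorter outer/inner sides).
I_min = (213×160³ − 191.0×138.0³)/12 = 3.087×10^7 mm⁴
I = 3.087×10^7 mm⁴ = 3.087×10^-5 m⁴
Effective length L_e = K·L = 1 × 7.45 = 7.450 m
P_cr = π²EI / L_e² = π² × 116×10⁹ × 3.087×10^-5 / 7.450² = 6.368×10^5 N
Factor of safety n = P_cr / P = 636.85 / 320 = 1.99

n ≈ 1.99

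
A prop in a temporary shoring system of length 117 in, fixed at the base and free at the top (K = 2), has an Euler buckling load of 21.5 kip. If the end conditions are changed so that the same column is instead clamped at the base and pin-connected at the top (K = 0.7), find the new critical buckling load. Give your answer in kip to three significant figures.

P_cr ∝ 1/K², so P_cr,new = P_cr,old × (K_old/K_new)² = 21.5 × (2/0.7)²
= 21.5 × 8.163 = 176 kip

P_cr ≈ 176 kip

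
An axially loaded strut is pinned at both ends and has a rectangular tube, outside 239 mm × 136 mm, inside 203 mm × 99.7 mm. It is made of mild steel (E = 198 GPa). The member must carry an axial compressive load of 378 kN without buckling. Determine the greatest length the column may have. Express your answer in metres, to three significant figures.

Weak-axis I_min = (h_o·b_o³ − h_i·b_i³)/12 with b_o = 136, b_i = 99.70 mm (shorter outer/inner sides).
I_min = (239×136³ − 203.0×99.70³)/12 = 3.333×10^7 mm⁴
I = 3.333×10^-5 m⁴
At the buckling limit P_cr = P = 3.780×10^5 N
From P_cr = π²EI/(K·L)²:  L = (1/K)·√(π²EI/P_cr) = (1/1)·√(π²×1.98×10^11×3.333×10^-5/3.780×10^5)
L = 13.1 m

L_max ≈ 13.1 m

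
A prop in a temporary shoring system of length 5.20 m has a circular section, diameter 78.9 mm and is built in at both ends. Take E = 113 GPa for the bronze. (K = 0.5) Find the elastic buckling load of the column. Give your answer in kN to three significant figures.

P_cr ≈ 314 kN

I = πd⁴/64 = π×78.9⁴/64 = 1.902×10^6 mm⁴
I = 1.902×10^6 mm⁴ = 1.902×10^-6 m⁴
Effective length L_e = K·L = 0.5 × 5.20 = 2.600 m
P_cr = π²EI / L_e² = π² × 113×10⁹ × 1.902×10^-6 / 2.600² = 3.138×10^5 N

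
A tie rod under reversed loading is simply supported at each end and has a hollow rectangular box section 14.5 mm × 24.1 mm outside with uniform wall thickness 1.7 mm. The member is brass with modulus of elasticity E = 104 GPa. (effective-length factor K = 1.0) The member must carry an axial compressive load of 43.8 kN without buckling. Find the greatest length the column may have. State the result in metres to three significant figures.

L_max ≈ 0.297 m

Inner dimensions: h_i = 24.1 − 2×1.7 = 20.70 mm, b_i = 14.5 − 2×1.7 = 11.10 mm
Weak-axis I_min = (h_o·b_o³ − h_i·b_i³)/12 with b_o = 14.5, b_i = 11.10 mm (shorter outer/inner sides).
I_min = (24.1×14.5³ − 20.70×11.10³)/12 = 3.763×10^3 mm⁴
I = 3.763×10^-9 m⁴
At the buckling limit P_cr = P = 4.380×10^4 N
From P_cr = π²EI/(K·L)²:  L = (1/K)·√(π²EI/P_cr) = (1/1)·√(π²×1.04×10^11×3.763×10^-9/4.380×10^4)
L = 0.297 m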